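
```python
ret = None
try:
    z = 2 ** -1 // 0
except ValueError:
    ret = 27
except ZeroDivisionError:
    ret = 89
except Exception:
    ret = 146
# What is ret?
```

Step-by-step execution trace:
1. `z = 2 ** -1 // 0` raises ZeroDivisionError.
2. `except ValueError` does not match ZeroDivisionError; skipped.
3. `except ZeroDivisionError` matches → ret = 89.
4. Remaining except clauses are skipped.
Result: 89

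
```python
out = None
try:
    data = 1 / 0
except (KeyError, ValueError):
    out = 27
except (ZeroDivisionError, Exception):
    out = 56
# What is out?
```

Step-by-step execution trace:
1. `data = 1 / 0` raises ZeroDivisionError.
2. `except (KeyError, ValueError)` does not match ZeroDivisionError; skipped.
3. `except (ZeroDivisionError, Exception)` matches (ZeroDivisionError is in the tuple) → out = 56.
Result: 56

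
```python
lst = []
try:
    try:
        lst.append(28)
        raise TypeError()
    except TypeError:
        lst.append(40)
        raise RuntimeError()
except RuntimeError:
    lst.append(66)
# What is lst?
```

Step-by-step execution trace:
1. Inner try: `lst.append(28)` → lst = [28].
2. `raise TypeError()` raises TypeError.
3. Inner `except TypeError` matches → `lst.append(40)` → lst = [28, 40].
4. `raise RuntimeError()` raises RuntimeError; propagates to outer try.
5. Outer `except RuntimeError` matches → `lst.append(66)` → lst = [28, 40, 66].
Result: [28, 40, 66]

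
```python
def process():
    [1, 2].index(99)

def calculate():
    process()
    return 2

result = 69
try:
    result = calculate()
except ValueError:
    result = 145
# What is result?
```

Step-by-step execution trace:
1. result starts at 69.
2. try: `calculate()` calls `process()`.
3. `process()` evaluates `[1, 2].index(99)`, which raises ValueError; it propagates through calculate (uncaught).
4. `return 2` in calculate is not reached; the assignment to result does not complete.
5. `except ValueError` matches → result = 145.
Result: 145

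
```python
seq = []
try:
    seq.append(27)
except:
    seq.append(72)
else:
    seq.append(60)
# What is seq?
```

Step-by-step execution trace:
1. try: `seq.append(27)` → seq = [27]. No exception raised.
2. `except` is skipped.
3. `else` runs (try completed without exception): `seq.append(60)` → seq = [27, 60].
Result: [27, 60]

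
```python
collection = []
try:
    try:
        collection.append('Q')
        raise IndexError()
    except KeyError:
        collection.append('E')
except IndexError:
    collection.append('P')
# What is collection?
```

Step-by-step execution trace:
1. Inner try: `collection.append('Q')` → collection = ['Q'].
2. `raise IndexError()` raises IndexError.
3. Inner `except KeyError` does not match IndexError; exception propagates to outer try.
4. Outer `except IndexError` matches → `collection.append('P')` → collection = ['Q', 'P'].
Result: ['Q', 'P']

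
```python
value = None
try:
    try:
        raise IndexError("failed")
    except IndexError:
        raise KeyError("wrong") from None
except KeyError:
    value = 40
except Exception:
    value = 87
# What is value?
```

Step-by-step execution trace:
1. Inner try raises IndexError; inner `except IndexError` catches it.
2. `raise KeyError(...) from None` raises KeyError (from None suppresses __context__, but the active exception is still KeyError).
3. Outer `except KeyError` matches → value = 40.
4. `except Exception` is not reached.
Result: 40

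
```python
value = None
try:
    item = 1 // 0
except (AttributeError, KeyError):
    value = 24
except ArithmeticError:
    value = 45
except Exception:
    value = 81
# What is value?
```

Step-by-step execution trace:
1. `item = 1 // 0` raises ZeroDivisionError.
2. `except (AttributeError, KeyError)` does not match ZeroDivisionError; skipped.
3. `except ArithmeticError` matches (ZeroDivisionError is a subclass of ArithmeticError) → value = 45.
4. `except Exception` is not reached.
Result: 45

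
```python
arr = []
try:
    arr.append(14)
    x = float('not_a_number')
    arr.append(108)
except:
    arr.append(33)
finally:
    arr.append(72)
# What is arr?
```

Step-by-step execution trace:
1. try: `arr.append(14)` → arr = [14].
2. `x = float('not_a_number')` raises ValueError; `arr.append(108)` is not reached.
3. bare `except` matches → `arr.append(33)` → arr = [14, 33].
4. finally always runs: `arr.append(72)` → arr = [14, 33, 72].
Result: [14, 33, 72]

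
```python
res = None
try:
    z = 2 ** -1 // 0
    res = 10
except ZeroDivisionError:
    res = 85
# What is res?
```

Step-by-step execution trace:
1. `z = 2 ** -1 // 0` raises ZeroDivisionError.
2. `res = 10` is not reached.
3. `except ZeroDivisionError` matches → res = 85.
Result: 85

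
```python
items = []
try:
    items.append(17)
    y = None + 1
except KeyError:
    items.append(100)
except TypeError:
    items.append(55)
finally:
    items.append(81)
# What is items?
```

Step-by-step execution trace:
1. try: `items.append(17)` → items = [17].
2. `y = None + 1` raises TypeError.
3. `except KeyError` does not match TypeError; skipped.
4. `except TypeError` matches → `items.append(55)` → items = [17, 55].
5. finally always runs: `items.append(81)` → items = [17, 55, 81].
Result: [17, 55, 81]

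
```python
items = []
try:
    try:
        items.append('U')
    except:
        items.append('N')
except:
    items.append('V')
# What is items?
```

Step-by-step execution trace:
1. Inner try: `items.append('U')` → items = ['U']. No exception raised.
2. Inner `except` is skipped.
3. Inner try completes normally; outer `except` is skipped.
Result: ['U']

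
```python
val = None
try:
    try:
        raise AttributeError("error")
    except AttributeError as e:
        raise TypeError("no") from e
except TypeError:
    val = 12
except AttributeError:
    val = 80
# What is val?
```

Step-by-step execution trace:
1. Inner try raises AttributeError; inner `except AttributeError as e` catches it.
2. `raise TypeError(...) from e` raises TypeError (AttributeError is attached as __cause__, but only TypeError is active).
3. Outer `except TypeError` matches → val = 12.
4. `except AttributeError` is not reached.
Result: 12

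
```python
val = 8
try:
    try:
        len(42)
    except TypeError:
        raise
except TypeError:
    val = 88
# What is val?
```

Step-by-step execution trace:
1. Inner try: `len(42)` raises TypeError.
2. Inner `except TypeError` matches; bare `raise` re-raises the same TypeError.
3. Outer `except TypeError` matches → val = 88.
Result: 88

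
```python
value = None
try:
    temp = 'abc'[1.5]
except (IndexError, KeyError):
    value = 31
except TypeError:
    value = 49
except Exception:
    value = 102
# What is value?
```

Step-by-step execution trace:
1. `temp = 'abc'[1.5]` raises TypeError.
2. `except (IndexError, KeyError)` does not match TypeError; skipped.
3. `except TypeError` matches (exact type match) → value = 49.
4. `except Exception` is not reached.
Result: 49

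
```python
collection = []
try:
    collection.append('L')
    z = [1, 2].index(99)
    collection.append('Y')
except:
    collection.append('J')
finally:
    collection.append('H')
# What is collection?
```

Step-by-step execution trace:
1. try: `collection.append('L')` → collection = ['L'].
2. `z = [1, 2].index(99)` raises ValueError; `collection.append('Y')` is not reached.
3. bare `except` matches → `collection.append('J')` → collection = ['L', 'J'].
4. finally always runs: `collection.append('H')` → collection = ['L', 'J', 'H'].
Result: ['L', 'J', 'H']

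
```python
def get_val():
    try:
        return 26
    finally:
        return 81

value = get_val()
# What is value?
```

Step-by-step execution trace:
1. `get_val()` enters try: `return 26` sets pending return value 26.
2. Before returning, `finally: return 81` runs and overrides the pending return.
3. get_val() returns 81 → value = 81.
Result: 81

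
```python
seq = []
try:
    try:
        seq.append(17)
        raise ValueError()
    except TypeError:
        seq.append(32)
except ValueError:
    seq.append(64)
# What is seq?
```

Step-by-step execution trace:
1. Inner try: `seq.append(17)` → seq = [17].
2. `raise ValueError()` raises ValueError.
3. Inner `except TypeError` does not match ValueError; exception propagates to outer try.
4. Outer `except ValueError` matches → `seq.append(64)` → seq = [17, 64].
Result: [17, 64]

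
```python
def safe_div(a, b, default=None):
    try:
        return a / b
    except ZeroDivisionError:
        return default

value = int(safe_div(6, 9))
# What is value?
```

Step-by-step execution trace:
1. `safe_div(6, 9)` enters try: `return 6 / 9` → returns 0.6666666666666666. No exception raised.
2. `except ZeroDivisionError` is skipped.
3. `int(0.6666666666666666)` → 0 → value = 0.
Result: 0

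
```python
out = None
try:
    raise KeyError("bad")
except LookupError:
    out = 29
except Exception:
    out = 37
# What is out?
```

Step-by-step execution trace:
1. `raise KeyError(...)` raises KeyError.
2. `except LookupError` matches (KeyError is a subclass of LookupError) → out = 29.
3. `except Exception` is not reached.
Result: 29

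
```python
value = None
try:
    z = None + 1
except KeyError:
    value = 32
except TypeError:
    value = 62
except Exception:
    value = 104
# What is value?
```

Step-by-step execution trace:
1. `z = None + 1` raises TypeError.
2. `except KeyError` does not match TypeError; skipped.
3. `except TypeError` matches → value = 62.
4. Remaining except clauses are skipped.
Result: 62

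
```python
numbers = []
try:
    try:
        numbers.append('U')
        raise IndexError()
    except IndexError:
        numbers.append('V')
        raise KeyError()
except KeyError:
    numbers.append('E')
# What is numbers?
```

Step-by-step execution trace:
1. Inner try: `numbers.append('U')` → numbers = ['U'].
2. `raise IndexError()` raises IndexError.
3. Inner `except IndexError` matches → `numbers.append('V')` → numbers = ['U', 'V'].
4. `raise KeyError()` raises KeyError; propagates to outer try.
5. Outer `except KeyError` matches → `numbers.append('E')` → numbers = ['U', 'V', 'E'].
Result: ['U', 'V', 'E']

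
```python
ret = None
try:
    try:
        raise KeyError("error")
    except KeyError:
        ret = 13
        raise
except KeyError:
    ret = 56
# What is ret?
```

Step-by-step execution trace:
1. Inner try: `raise KeyError("error")` raises KeyError.
2. Inner `except KeyError` matches → ret = 13.
3. bare `raise` re-raises the same KeyError.
4. Outer `except KeyError` matches → ret = 56.
Result: 56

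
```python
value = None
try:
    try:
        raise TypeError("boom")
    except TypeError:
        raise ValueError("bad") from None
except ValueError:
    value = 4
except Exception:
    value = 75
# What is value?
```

Step-by-step execution trace:
1. Inner try raises TypeError; inner `except TypeError` catches it.
2. `raise ValueError(...) from None` raises ValueError (from None suppresses __context__, but the active exception is still ValueError).
3. Outer `except ValueError` matches → value = 4.
4. `except Exception` is not reached.
Result: 4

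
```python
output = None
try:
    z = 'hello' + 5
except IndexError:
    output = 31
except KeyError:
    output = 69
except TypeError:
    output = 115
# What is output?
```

Step-by-step execution trace:
1. `z = 'hello' + 5` raises TypeError.
2. `except IndexError` does not match TypeError; skipped.
3. `except KeyError` does not match TypeError; skipped.
4. `except TypeError` matches → output = 115.
Result: 115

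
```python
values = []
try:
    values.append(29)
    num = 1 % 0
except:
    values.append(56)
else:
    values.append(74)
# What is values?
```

Step-by-step execution trace:
1. try: `values.append(29)` → values = [29].
2. `num = 1 % 0` raises ZeroDivisionError.
3. bare `except` matches → `values.append(56)` → values = [29, 56].
4. `else` is skipped (an exception was raised).
Result: [29, 56]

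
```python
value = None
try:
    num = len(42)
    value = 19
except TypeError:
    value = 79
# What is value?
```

Step-by-step execution trace:
1. `num = len(42)` raises TypeError.
2. `value = 19` is not reached.
3. `except TypeError` matches → value = 79.
Result: 79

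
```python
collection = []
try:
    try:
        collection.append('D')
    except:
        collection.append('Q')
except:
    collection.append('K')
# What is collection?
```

Step-by-step execution trace:
1. Inner try: `collection.append('D')` → collection = ['D']. No exception raised.
2. Inner `except` is skipped.
3. Inner try completes normally; outer `except` is skipped.
Result: ['D']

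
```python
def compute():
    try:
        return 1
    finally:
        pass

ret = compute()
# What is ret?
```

Step-by-step execution trace:
1. `compute()` enters try: `return 1` sets pending return value 1.
2. Before returning, `finally: pass` runs (no effect).
3. compute() returns 1 → ret = 1.
Result: 1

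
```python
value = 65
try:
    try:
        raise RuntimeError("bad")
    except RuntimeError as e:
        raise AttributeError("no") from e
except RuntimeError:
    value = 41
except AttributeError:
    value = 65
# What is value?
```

Step-by-step execution trace:
1. Inner try raises RuntimeError; inner `except RuntimeError as e` catches it.
2. `raise AttributeError(...) from e` raises AttributeError (RuntimeError is attached as __cause__, but only AttributeError is active).
3. Outer `except RuntimeError` does not match AttributeError; skipped.
4. Outer `except AttributeError` matches → value = 65.
Result: 65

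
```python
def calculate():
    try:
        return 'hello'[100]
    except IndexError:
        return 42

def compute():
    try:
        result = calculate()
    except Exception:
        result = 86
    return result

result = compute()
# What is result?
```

Step-by-step execution trace:
1. `compute()` calls `calculate()`.
2. In calculate: `'hello'[100]` raises IndexError; `except IndexError` catches it → returns 42.
3. In compute: `result = calculate()` → result = 42. No exception reaches compute.
4. `except Exception` is skipped; compute returns 42.
5. result = 42.
Result: 42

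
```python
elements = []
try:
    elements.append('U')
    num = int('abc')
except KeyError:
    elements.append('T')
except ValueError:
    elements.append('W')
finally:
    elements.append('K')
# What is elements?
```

Step-by-step execution trace:
1. try: `elements.append('U')` → elements = ['U'].
2. `num = int('abc')` raises ValueError.
3. `except KeyError` does not match ValueError; skipped.
4. `except ValueError` matches → `elements.append('W')` → elements = ['U', 'W'].
5. finally always runs: `elements.append('K')` → elements = ['U', 'W', 'K'].
Result: ['U', 'W', 'K']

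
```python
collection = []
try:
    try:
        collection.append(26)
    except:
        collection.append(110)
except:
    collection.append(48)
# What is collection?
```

Step-by-step execution trace:
1. Inner try: `collection.append(26)` → collection = [26]. No exception raised.
2. Inner `except` is skipped.
3. Inner try completes normally; outer `except` is skipped.
Result: [26]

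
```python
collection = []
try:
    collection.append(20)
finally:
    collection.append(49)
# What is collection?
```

Step-by-step execution trace:
1. try: `collection.append(20)` → collection = [20].
2. The try body completes without raising.
3. finally always runs: `collection.append(49)` → collection = [20, 49].
Result: [20, 49]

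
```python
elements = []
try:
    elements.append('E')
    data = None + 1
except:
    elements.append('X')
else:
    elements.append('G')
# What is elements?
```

Step-by-step execution trace:
1. try: `elements.append('E')` → elements = ['E'].
2. `data = None + 1` raises TypeError.
3. bare `except` matches → `elements.append('X')` → elements = ['E', 'X'].
4. `else` is skipped (an exception was raised).
Result: ['E', 'X']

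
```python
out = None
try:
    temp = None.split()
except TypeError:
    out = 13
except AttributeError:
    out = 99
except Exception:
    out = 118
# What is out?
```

Step-by-step execution trace:
1. `temp = None.split()` raises AttributeError.
2. `except TypeError` does not match AttributeError; skipped.
3. `except AttributeError` matches → out = 99.
4. Remaining except clauses are skipped.
Result: 99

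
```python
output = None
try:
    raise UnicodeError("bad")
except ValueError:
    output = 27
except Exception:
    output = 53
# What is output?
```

Step-by-step execution trace:
1. `raise UnicodeError(...)` raises UnicodeError.
2. `except ValueError` matches (UnicodeError is a subclass of ValueError) → output = 27.
3. `except Exception` is not reached.
Result: 27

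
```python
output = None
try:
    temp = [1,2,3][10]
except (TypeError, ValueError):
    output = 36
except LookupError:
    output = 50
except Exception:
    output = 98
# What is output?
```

Step-by-step execution trace:
1. `temp = [1,2,3][10]` raises IndexError.
2. `except (TypeError, ValueError)` does not match IndexError; skipped.
3. `except LookupError` matches (IndexError is a subclass of LookupError) → output = 50.
4. `except Exception` is not reached.
Result: 50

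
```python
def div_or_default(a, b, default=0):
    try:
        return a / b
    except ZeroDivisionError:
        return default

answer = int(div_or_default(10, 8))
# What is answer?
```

Step-by-step execution trace:
1. `div_or_default(10, 8)` enters try: `return 10 / 8` → returns 1.25. No exception raised.
2. `except ZeroDivisionError` is skipped.
3. `int(1.25)` → 1 → answer = 1.
Result: 1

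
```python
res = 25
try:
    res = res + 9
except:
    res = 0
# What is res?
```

Step-by-step execution trace:
1. res starts at 25.
2. try: `res = res + 9` → res = 34. No exception raised.
3. `except` is skipped.
Result: 34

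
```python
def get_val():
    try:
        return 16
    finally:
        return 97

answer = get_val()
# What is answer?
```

Step-by-step execution trace:
1. `get_val()` enters try: `return 16` sets pending return value 16.
2. Before returning, `finally: return 97` runs and overrides the pending return.
3. get_val() returns 97 → answer = 97.
Result: 97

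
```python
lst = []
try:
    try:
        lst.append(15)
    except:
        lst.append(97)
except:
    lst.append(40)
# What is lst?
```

Step-by-step execution trace:
1. Inner try: `lst.append(15)` → lst = [15]. No exception raised.
2. Inner `except` is skipped.
3. Inner try completes normally; outer `except` is skipped.
Result: [15]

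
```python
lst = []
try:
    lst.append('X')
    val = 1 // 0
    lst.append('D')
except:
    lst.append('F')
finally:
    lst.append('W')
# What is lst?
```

Step-by-step execution trace:
1. try: `lst.append('X')` → lst = ['X'].
2. `val = 1 // 0` raises ZeroDivisionError; `lst.append('D')` is not reached.
3. bare `except` matches → `lst.append('F')` → lst = ['X', 'F'].
4. finally always runs: `lst.append('W')` → lst = ['X', 'F', 'W'].
Result: ['X', 'F', 'W']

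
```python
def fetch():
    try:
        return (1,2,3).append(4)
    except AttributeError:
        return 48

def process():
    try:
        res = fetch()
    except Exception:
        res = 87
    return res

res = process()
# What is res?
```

Step-by-step execution trace:
1. `process()` calls `fetch()`.
2. In fetch: `(1,2,3).append(4)` raises AttributeError; `except AttributeError` catches it → returns 48.
3. In process: `res = fetch()` → res = 48. No exception reaches process.
4. `except Exception` is skipped; process returns 48.
5. res = 48.
Result: 48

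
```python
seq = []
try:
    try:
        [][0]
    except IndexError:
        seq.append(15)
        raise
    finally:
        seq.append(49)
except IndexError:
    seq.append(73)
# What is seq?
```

Step-by-step execution trace:
1. Inner try: `[][0]` raises IndexError.
2. Inner `except IndexError` matches → `seq.append(15)` → seq = [15].
3. bare `raise` re-raises IndexError.
4. Inner `finally` runs during unwinding: `seq.append(49)` → seq = [15, 49].
5. Outer `except IndexError` matches → `seq.append(73)` → seq = [15, 49, 73].
Result: [15, 49, 73]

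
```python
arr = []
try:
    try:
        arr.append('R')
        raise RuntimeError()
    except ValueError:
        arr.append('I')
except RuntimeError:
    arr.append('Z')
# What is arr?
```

Step-by-step execution trace:
1. Inner try: `arr.append('R')` → arr = ['R'].
2. `raise RuntimeError()` raises RuntimeError.
3. Inner `except ValueError` does not match RuntimeError; exception propagates to outer try.
4. Outer `except RuntimeError` matches → `arr.append('Z')` → arr = ['R', 'Z'].
Result: ['R', 'Z']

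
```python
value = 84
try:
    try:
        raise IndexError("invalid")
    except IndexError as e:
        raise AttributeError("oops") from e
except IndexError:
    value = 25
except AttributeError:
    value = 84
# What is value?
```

Step-by-step execution trace:
1. Inner try raises IndexError; inner `except IndexError as e` catches it.
2. `raise AttributeError(...) from e` raises AttributeError (IndexError is attached as __cause__, but only AttributeError is active).
3. Outer `except IndexError` does not match AttributeError; skipped.
4. Outer `except AttributeError` matches → value = 84.
Result: 84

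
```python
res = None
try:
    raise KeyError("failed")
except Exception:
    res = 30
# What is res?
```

Step-by-step execution trace:
1. `raise KeyError(...)` raises KeyError.
2. `except Exception` matches (KeyError is a subclass of Exception) → res = 30.
Result: 30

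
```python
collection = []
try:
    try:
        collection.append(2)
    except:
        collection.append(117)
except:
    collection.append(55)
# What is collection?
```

Step-by-step execution trace:
1. Inner try: `collection.append(2)` → collection = [2]. No exception raised.
2. Inner `except` is skipped.
3. Inner try completes normally; outer `except` is skipped.
Result: [2]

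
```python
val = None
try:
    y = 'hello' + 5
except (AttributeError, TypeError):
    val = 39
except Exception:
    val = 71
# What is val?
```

Step-by-step execution trace:
1. `y = 'hello' + 5` raises TypeError.
2. `except (AttributeError, TypeError)` matches (TypeError is in the tuple) → val = 39.
3. `except Exception` is not reached.
Result: 39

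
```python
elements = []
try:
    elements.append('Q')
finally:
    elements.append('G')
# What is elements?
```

Step-by-step execution trace:
1. try: `elements.append('Q')` → elements = ['Q'].
2. The try body completes without raising.
3. finally always runs: `elements.append('G')` → elements = ['Q', 'G'].
Result: ['Q', 'G']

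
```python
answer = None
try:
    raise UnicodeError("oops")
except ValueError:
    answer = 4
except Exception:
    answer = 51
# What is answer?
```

Step-by-step execution trace:
1. `raise UnicodeError(...)` raises UnicodeError.
2. `except ValueError` matches (UnicodeError is a subclass of ValueError) → answer = 4.
3. `except Exception` is not reached.
Result: 4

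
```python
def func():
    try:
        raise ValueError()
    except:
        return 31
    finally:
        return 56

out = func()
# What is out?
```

Step-by-step execution trace:
1. `func()` enters try: `raise ValueError()` raises ValueError.
2. bare `except` matches → `return 31` sets pending return value 31.
3. Before returning, `finally: return 56` runs and overrides the pending return.
4. func() returns 56 → out = 56.
Result: 56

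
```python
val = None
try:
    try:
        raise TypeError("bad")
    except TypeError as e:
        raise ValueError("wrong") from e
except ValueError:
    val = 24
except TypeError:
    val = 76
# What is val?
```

Step-by-step execution trace:
1. Inner try raises TypeError; inner `except TypeError as e` catches it.
2. `raise ValueError(...) from e` raises ValueError (TypeError is attached as __cause__, but only ValueError is active).
3. Outer `except ValueError` matches → val = 24.
4. `except TypeError` is not reached.
Result: 24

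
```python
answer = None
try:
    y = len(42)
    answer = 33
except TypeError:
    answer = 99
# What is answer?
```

Step-by-step execution trace:
1. `y = len(42)` raises TypeError.
2. `answer = 33` is not reached.
3. `except TypeError` matches → answer = 99.
Result: 99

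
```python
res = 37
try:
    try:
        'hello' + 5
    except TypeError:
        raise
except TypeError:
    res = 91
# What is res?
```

Step-by-step execution trace:
1. Inner try: `'hello' + 5` raises TypeError.
2. Inner `except TypeError` matches; bare `raise` re-raises the same TypeError.
3. Outer `except TypeError` matches → res = 91.
Result: 91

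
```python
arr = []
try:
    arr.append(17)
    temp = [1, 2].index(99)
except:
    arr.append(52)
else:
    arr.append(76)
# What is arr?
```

Step-by-step execution trace:
1. try: `arr.append(17)` → arr = [17].
2. `temp = [1, 2].index(99)` raises ValueError.
3. bare `except` matches → `arr.append(52)` → arr = [17, 52].
4. `else` is skipped (an exception was raised).
Result: [17, 52]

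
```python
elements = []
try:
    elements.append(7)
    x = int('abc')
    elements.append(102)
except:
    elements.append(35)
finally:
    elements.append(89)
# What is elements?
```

Step-by-step execution trace:
1. try: `elements.append(7)` → elements = [7].
2. `x = int('abc')` raises ValueError; `elements.append(102)` is not reached.
3. bare `except` matches → `elements.append(35)` → elements = [7, 35].
4. finally always runs: `elements.append(89)` → elements = [7, 35, 89].
Result: [7, 35, 89]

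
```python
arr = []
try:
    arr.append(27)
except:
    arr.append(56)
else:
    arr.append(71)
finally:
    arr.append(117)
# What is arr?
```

Step-by-step execution trace:
1. try: `arr.append(27)` → arr = [27]. No exception raised.
2. `except` is skipped.
3. `else` runs: `arr.append(71)` → arr = [27, 71].
4. `finally` always runs: `arr.append(117)` → arr = [27, 71, 117].
Result: [27, 71, 117]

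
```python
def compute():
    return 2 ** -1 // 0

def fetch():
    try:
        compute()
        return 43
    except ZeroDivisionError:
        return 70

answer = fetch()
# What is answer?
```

Step-by-step execution trace:
1. `fetch()` calls `compute()`.
2. `compute()` evaluates `2 ** -1 // 0`, which raises ZeroDivisionError; it propagates to the caller.
3. `return 43` is not reached.
4. `except ZeroDivisionError` in fetch matches → returns 70.
5. answer = 70.
Result: 70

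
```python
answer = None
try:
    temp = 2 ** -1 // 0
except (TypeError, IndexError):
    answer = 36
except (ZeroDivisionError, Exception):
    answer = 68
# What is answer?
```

Step-by-step execution trace:
1. `temp = 2 ** -1 // 0` raises ZeroDivisionError.
2. `except (TypeError, IndexError)` does not match ZeroDivisionError; skipped.
3. `except (ZeroDivisionError, Exception)` matches (ZeroDivisionError is in the tuple) → answer = 68.
Result: 68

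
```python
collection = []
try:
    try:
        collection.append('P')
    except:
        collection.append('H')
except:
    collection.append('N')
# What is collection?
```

Step-by-step execution trace:
1. Inner try: `collection.append('P')` → collection = ['P']. No exception raised.
2. Inner `except` is skipped.
3. Inner try completes normally; outer `except` is skipped.
Result: ['P']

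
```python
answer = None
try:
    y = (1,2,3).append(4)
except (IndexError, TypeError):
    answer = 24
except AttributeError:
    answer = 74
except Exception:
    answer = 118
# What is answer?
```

Step-by-step execution trace:
1. `y = (1,2,3).append(4)` raises AttributeError.
2. `except (IndexError, TypeError)` does not match AttributeError; skipped.
3. `except AttributeError` matches (exact type match) → answer = 74.
4. `except Exception` is not reached.
Result: 74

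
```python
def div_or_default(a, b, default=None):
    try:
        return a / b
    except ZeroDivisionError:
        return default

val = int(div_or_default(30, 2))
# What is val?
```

Step-by-step execution trace:
1. `div_or_default(30, 2)` enters try: `return 30 / 2` → returns 15.0. No exception raised.
2. `except ZeroDivisionError` is skipped.
3. `int(15.0)` → 15 → val = 15.
Result: 15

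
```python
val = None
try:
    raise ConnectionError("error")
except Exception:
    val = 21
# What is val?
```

Step-by-step execution trace:
1. `raise ConnectionError(...)` raises ConnectionError.
2. `except Exception` matches (ConnectionError is a subclass of Exception) → val = 21.
Result: 21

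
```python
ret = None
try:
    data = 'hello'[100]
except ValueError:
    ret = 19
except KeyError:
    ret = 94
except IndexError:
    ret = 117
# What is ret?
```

Step-by-step execution trace:
1. `data = 'hello'[100]` raises IndexError.
2. `except ValueError` does not match IndexError; skipped.
3. `except KeyError` does not match IndexError; skipped.
4. `except IndexError` matches → ret = 117.
Result: 117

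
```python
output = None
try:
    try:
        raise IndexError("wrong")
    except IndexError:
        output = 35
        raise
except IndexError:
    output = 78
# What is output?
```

Step-by-step execution trace:
1. Inner try: `raise IndexError("wrong")` raises IndexError.
2. Inner `except IndexError` matches → output = 35.
3. bare `raise` re-raises the same IndexError.
4. Outer `except IndexError` matches → output = 78.
Result: 78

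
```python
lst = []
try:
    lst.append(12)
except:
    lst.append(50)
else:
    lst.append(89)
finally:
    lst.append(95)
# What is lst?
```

Step-by-step execution trace:
1. try: `lst.append(12)` → lst = [12]. No exception raised.
2. `except` is skipped.
3. `else` runs: `lst.append(89)` → lst = [12, 89].
4. `finally` always runs: `lst.append(95)` → lst = [12, 89, 95].
Result: [12, 89, 95]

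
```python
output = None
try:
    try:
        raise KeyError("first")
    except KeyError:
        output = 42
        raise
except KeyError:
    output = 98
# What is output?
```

Step-by-step execution trace:
1. Inner try: `raise KeyError("first")` raises KeyError.
2. Inner `except KeyError` matches → output = 42.
3. bare `raise` re-raises the same KeyError.
4. Outer `except KeyError` matches → output = 98.
Result: 98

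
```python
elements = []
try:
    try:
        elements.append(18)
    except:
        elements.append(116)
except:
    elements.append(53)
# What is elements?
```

Step-by-step execution trace:
1. Inner try: `elements.append(18)` → elements = [18]. No exception raised.
2. Inner `except` is skipped.
3. Inner try completes normally; outer `except` is skipped.
Result: [18]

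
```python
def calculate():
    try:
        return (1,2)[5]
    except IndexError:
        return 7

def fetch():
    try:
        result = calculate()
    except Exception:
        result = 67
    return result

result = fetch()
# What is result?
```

Step-by-step execution trace:
1. `fetch()` calls `calculate()`.
2. In calculate: `(1,2)[5]` raises IndexError; `except IndexError` catches it → returns 7.
3. In fetch: `result = calculate()` → result = 7. No exception reaches fetch.
4. `except Exception` is skipped; fetch returns 7.
5. result = 7.
Result: 7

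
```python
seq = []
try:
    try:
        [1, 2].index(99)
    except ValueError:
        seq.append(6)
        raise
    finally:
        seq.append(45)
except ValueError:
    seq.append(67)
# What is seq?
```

Step-by-step execution trace:
1. Inner try: `[1, 2].index(99)` raises ValueError.
2. Inner `except ValueError` matches → `seq.append(6)` → seq = [6].
3. bare `raise` re-raises ValueError.
4. Inner `finally` runs during unwinding: `seq.append(45)` → seq = [6, 45].
5. Outer `except ValueError` matches → `seq.append(67)` → seq = [6, 45, 67].
Result: [6, 45, 67]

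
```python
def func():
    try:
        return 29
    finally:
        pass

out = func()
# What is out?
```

Step-by-step execution trace:
1. `func()` enters try: `return 29` sets pending return value 29.
2. Before returning, `finally: pass` runs (no effect).
3. func() returns 29 → out = 29.
Result: 29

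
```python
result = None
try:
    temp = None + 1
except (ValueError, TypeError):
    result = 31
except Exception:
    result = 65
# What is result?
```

Step-by-step execution trace:
1. `temp = None + 1` raises TypeError.
2. `except (ValueError, TypeError)` matches (TypeError is in the tuple) → result = 31.
3. `except Exception` is not reached.
Result: 31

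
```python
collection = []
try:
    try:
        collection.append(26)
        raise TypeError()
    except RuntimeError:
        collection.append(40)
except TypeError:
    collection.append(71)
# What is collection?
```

Step-by-step execution trace:
1. Inner try: `collection.append(26)` → collection = [26].
2. `raise TypeError()` raises TypeError.
3. Inner `except RuntimeError` does not match TypeError; exception propagates to outer try.
4. Outer `except TypeError` matches → `collection.append(71)` → collection = [26, 71].
Result: [26, 71]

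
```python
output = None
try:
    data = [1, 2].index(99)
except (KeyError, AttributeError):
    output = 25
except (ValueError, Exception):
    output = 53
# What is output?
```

Step-by-step execution trace:
1. `data = [1, 2].index(99)` raises ValueError.
2. `except (KeyError, AttributeError)` does not match ValueError; skipped.
3. `except (ValueError, Exception)` matches (ValueError is in the tuple) → output = 53.
Result: 53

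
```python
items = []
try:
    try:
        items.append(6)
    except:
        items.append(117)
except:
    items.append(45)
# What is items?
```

Step-by-step execution trace:
1. Inner try: `items.append(6)` → items = [6]. No exception raised.
2. Inner `except` is skipped.
3. Inner try completes normally; outer `except` is skipped.
Result: [6]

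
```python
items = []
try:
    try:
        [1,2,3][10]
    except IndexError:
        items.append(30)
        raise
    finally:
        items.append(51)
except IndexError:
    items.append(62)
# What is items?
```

Step-by-step execution trace:
1. Inner try: `[1,2,3][10]` raises IndexError.
2. Inner `except IndexError` matches → `items.append(30)` → items = [30].
3. bare `raise` re-raises IndexError.
4. Inner `finally` runs during unwinding: `items.append(51)` → items = [30, 51].
5. Outer `except IndexError` matches → `items.append(62)` → items = [30, 51, 62].
Result: [30, 51, 62]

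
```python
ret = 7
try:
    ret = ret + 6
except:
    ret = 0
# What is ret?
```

Step-by-step execution trace:
1. ret starts at 7.
2. try: `ret = ret + 6` → ret = 13. No exception raised.
3. `except` is skipped.
Result: 13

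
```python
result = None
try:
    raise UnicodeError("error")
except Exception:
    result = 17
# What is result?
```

Step-by-step execution trace:
1. `raise UnicodeError(...)` raises UnicodeError.
2. `except Exception` matches (UnicodeError is a subclass of Exception) → result = 17.
Result: 17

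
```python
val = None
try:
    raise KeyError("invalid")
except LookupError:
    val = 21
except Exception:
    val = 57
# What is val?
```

Step-by-step execution trace:
1. `raise KeyError(...)` raises KeyError.
2. `except LookupError` matches (KeyError is a subclass of LookupError) → val = 21.
3. `except Exception` is not reached.
Result: 21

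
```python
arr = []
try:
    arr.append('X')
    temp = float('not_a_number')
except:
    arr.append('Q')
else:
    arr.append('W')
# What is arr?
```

Step-by-step execution trace:
1. try: `arr.append('X')` → arr = ['X'].
2. `temp = float('not_a_number')` raises ValueError.
3. bare `except` matches → `arr.append('Q')` → arr = ['X', 'Q'].
4. `else` is skipped (an exception was raised).
Result: ['X', 'Q']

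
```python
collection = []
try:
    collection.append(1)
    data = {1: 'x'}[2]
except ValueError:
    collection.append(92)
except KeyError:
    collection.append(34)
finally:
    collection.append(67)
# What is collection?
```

Step-by-step execution trace:
1. try: `collection.append(1)` → collection = [1].
2. `data = {1: 'x'}[2]` raises KeyError.
3. `except ValueError` does not match KeyError; skipped.
4. `except KeyError` matches → `collection.append(34)` → collection = [1, 34].
5. finally always runs: `collection.append(67)` → collection = [1, 34, 67].
Result: [1, 34, 67]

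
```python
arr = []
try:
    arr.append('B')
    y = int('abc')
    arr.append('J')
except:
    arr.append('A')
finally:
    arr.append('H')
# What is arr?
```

Step-by-step execution trace:
1. try: `arr.append('B')` → arr = ['B'].
2. `y = int('abc')` raises ValueError; `arr.append('J')` is not reached.
3. bare `except` matches → `arr.append('A')` → arr = ['B', 'A'].
4. finally always runs: `arr.append('H')` → arr = ['B', 'A', 'H'].
Result: ['B', 'A', 'H']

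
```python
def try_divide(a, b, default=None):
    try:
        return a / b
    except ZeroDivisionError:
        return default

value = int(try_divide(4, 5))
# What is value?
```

Step-by-step execution trace:
1. `try_divide(4, 5)` enters try: `return 4 / 5` → returns 0.8. No exception raised.
2. `except ZeroDivisionError` is skipped.
3. `int(0.8)` → 0 → value = 0.
Result: 0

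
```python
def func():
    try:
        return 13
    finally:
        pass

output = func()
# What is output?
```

Step-by-step execution trace:
1. `func()` enters try: `return 13` sets pending return value 13.
2. Before returning, `finally: pass` runs (no effect).
3. func() returns 13 → output = 13.
Result: 13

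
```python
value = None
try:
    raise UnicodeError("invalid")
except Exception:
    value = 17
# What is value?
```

Step-by-step execution trace:
1. `raise UnicodeError(...)` raises UnicodeError.
2. `except Exception` matches (UnicodeError is a subclass of Exception) → value = 17.
Result: 17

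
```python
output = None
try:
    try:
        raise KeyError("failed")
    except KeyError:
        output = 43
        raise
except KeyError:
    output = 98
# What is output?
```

Step-by-step execution trace:
1. Inner try: `raise KeyError("failed")` raises KeyError.
2. Inner `except KeyError` matches → output = 43.
3. bare `raise` re-raises the same KeyError.
4. Outer `except KeyError` matches → output = 98.
Result: 98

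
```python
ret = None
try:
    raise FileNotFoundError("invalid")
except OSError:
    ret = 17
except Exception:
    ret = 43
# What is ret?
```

Step-by-step execution trace:
1. `raise FileNotFoundError(...)` raises FileNotFoundError.
2. `except OSError` matches (FileNotFoundError is a subclass of OSError) → ret = 17.
3. `except Exception` is not reached.
Result: 17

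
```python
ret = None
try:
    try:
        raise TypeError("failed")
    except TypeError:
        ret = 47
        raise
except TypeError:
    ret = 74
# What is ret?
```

Step-by-step execution trace:
1. Inner try: `raise TypeError("failed")` raises TypeError.
2. Inner `except TypeError` matches → ret = 47.
3. bare `raise` re-raises the same TypeError.
4. Outer `except TypeError` matches → ret = 74.
Result: 74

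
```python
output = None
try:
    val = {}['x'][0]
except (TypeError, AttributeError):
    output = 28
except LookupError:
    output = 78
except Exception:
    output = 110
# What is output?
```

Step-by-step execution trace:
1. `val = {}['x'][0]` raises KeyError.
2. `except (TypeError, AttributeError)` does not match KeyError; skipped.
3. `except LookupError` matches (KeyError is a subclass of LookupError) → output = 78.
4. `except Exception` is not reached.
Result: 78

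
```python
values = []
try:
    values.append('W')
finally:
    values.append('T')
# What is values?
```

Step-by-step execution trace:
1. try: `values.append('W')` → values = ['W'].
2. The try body completes without raising.
3. finally always runs: `values.append('T')` → values = ['W', 'T'].
Result: ['W', 'T']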